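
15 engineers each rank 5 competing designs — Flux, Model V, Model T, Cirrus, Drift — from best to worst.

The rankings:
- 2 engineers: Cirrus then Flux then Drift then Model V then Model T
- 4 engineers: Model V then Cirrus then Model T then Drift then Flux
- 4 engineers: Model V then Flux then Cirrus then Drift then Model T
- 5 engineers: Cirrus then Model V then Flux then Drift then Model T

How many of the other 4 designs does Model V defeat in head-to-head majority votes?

4

Model V against each rival (15 engineers):
Model V vs Flux: Model V preferred on 4+4+5 = 13 ballots; Model V wins 13–2.
Model V vs Model T: Model V wins 15–0.
Model V vs Cirrus: 8 to 7, Model V.
Model V vs Drift: Model V is ranked higher on 4+4+5 = 13 ballots, Drift on 2. Model V wins 13–2.
Model V beats Flux, Model T, Cirrus, Drift — 4 pairwise wins.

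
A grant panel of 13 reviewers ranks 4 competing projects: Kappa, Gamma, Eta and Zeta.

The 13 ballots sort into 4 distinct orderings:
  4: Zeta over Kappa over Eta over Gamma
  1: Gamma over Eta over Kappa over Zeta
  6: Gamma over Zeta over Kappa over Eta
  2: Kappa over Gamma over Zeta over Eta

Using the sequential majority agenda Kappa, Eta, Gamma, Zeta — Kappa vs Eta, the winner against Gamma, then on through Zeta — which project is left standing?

Round 1: Kappa vs Eta — 12–1, Kappa advances.
Round 2: Kappa vs Gamma — 6–7, Gamma advances.
Round 3: Gamma vs Zeta — 9–4, Gamma advances.
Gamma survives the agenda.

Gamma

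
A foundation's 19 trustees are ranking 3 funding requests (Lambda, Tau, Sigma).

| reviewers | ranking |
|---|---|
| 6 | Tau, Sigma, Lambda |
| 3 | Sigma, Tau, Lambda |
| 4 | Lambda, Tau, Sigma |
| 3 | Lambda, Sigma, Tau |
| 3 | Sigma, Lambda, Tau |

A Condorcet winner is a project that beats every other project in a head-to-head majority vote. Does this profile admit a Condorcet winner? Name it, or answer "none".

none

Head-to-head results (19 reviewers):
Lambda vs Tau: Lambda, 10–9.
Lambda vs Sigma: Sigma wins 12–7.
Tau vs Sigma: Tau is ranked higher on 6+4 = 10 ballots, Sigma on 9. Tau wins 10–9.
No project is unbeaten: Lambda loses to Sigma; Tau loses to Lambda; Sigma loses to Tau. In particular Lambda → Tau → Sigma → Lambda is a majority cycle — no Condorcet winner exists.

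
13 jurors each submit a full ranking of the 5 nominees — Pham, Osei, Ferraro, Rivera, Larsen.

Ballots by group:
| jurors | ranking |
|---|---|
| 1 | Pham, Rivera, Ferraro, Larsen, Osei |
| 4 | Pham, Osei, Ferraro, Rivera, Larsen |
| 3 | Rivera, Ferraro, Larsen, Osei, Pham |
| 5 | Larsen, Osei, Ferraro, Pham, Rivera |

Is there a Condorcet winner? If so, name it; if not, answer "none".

none

Head-to-head results (13 jurors):
Pham vs Osei: 5 to 8, Osei.
Pham vs Ferraro: Pham preferred on 1+4 = 5 ballots; Ferraro wins 8–5.
Pham vs Rivera: Pham preferred on 1+4+5 = 10 ballots; Pham wins 10–3.
Pham vs Larsen: 1+4 = 5 for Pham, 8 for Larsen — Larsen by 8–5.
Osei vs Ferraro: Osei preferred on 4+5 = 9 ballots; Osei wins 9–4.
Osei vs Rivera: 9 to 4, Osei.
Osei vs Larsen: Osei preferred on 4 ballots; Larsen wins 9–4.
Ferraro vs Rivera: 9 to 4, Ferraro.
Ferraro vs Larsen: 8 to 5, Ferraro.
Rivera vs Larsen: 1+4+3 = 8 for Rivera, 5 for Larsen — Rivera by 8–5.
Every nominee loses at least once (Pham loses to Osei; Osei loses to Larsen; Ferraro loses to Osei; Rivera loses to Pham; Larsen loses to Ferraro). The majority relation contains the cycle Pham → Rivera → Larsen → Pham, so there is no Condorcet winner.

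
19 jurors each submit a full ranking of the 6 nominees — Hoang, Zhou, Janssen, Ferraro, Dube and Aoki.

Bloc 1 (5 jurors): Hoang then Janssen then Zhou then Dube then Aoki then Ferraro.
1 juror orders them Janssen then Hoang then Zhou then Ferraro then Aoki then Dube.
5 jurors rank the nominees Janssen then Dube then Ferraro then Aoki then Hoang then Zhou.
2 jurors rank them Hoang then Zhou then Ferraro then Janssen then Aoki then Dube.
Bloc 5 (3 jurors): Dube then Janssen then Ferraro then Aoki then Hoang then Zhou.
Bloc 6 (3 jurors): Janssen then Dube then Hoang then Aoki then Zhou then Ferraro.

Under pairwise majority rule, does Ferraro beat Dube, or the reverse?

Ballots ranking Ferraro above Dube: 1 + 2 = 3.
Ballots ranking Dube above Ferraro: 19 − 3 = 16.
Dube wins the head-to-head 16–3.

Dube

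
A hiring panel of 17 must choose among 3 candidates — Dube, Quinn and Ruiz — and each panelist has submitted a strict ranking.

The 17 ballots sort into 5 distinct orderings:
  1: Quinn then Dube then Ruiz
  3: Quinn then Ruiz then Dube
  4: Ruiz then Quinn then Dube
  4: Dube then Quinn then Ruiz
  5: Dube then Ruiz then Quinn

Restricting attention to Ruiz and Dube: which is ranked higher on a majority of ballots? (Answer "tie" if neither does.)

Ballots ranking Ruiz above Dube: 3 + 4 = 7.
Ballots ranking Dube above Ruiz: 17 − 7 = 10.
Dube wins the head-to-head 10–7.

Dube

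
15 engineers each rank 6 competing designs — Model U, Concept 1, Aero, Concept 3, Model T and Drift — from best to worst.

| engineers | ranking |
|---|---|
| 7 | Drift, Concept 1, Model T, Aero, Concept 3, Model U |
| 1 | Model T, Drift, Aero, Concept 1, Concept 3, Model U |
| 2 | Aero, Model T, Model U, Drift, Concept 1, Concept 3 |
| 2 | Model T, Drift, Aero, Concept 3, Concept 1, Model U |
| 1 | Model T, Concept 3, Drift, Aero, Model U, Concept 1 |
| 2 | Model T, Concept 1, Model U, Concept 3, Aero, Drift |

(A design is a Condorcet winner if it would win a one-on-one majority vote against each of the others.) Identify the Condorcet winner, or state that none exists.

Model T

Pairwise majorities:
Model U vs Concept 1: Concept 1 wins 12–3.
Model U vs Aero: 2 to 13, Aero.
Model U vs Concept 3: Concept 3, 11–4.
Model U vs Model T: 0 to 15, Model T.
Model U vs Drift: 2+2 = 4 for Model U, 11 for Drift — Drift by 11–4.
Concept 1 vs Aero: Concept 1, 9–6.
Concept 1 vs Concept 3: Concept 1 is ranked higher on 7+1+2+2 = 12 ballots, Concept 3 on 3. Concept 1 wins 12–3.
Concept 1–Model T: Model T 8–7.
Concept 1 vs Drift: Drift wins 13–2.
Aero vs Concept 3: Aero wins 12–3.
Aero vs Model T: 2 to 13, Model T.
Aero vs Drift: 4 to 11, Drift.
Concept 3 vs Model T: Model T wins 15–0.
Concept 3 vs Drift: Drift wins 12–3.
Model T vs Drift: Model T, 8–7.
Model T defeats every rival head-to-head and is the Condorcet winner.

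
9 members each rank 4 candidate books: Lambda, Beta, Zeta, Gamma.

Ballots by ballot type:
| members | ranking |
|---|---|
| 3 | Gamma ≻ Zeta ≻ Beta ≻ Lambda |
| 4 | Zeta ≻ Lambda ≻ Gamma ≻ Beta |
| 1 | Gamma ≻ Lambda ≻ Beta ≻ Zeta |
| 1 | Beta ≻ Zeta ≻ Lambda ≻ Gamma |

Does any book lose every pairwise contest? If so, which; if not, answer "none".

Pairwise majorities:
Lambda vs Beta: Lambda, 5–4.
Lambda–Zeta: Zeta 8–1.
Lambda–Gamma: Lambda 5–4.
Beta vs Zeta: Zeta, 7–2.
Beta vs Gamma: Gamma, 8–1.
Zeta vs Gamma: Zeta wins 5–4.
Beta is beaten in every head-to-head and is the Condorcet loser.

Beta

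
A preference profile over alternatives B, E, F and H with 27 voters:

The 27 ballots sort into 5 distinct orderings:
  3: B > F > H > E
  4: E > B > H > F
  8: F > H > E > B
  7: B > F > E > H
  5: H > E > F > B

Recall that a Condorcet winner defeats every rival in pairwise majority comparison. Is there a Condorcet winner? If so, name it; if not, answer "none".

Check each pair by majority over 27 ballots:
B vs E: E, 17–10.
B vs F: B, 14–13.
B vs H: B wins 14–13.
E–F: F 18–9.
E–H: H 16–11.
F vs H: F wins 18–9.
No alternative is unbeaten: B loses to E; E loses to F; F loses to B; H loses to B. In particular B > F > E > B is a majority cycle — no Condorcet winner exists.

none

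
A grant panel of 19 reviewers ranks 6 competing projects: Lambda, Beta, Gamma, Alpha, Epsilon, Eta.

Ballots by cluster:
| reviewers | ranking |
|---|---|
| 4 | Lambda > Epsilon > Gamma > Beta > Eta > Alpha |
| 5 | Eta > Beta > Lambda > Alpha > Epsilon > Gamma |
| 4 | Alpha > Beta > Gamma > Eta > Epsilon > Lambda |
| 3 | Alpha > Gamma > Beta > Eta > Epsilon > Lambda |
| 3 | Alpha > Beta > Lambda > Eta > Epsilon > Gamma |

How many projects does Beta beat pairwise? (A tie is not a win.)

Beta against each rival (19 reviewers):
Beta vs Lambda: 5+4+3+3 = 15 for Beta, 4 for Lambda — Beta by 15–4.
Beta vs Gamma: Beta preferred on 5+4+3 = 12 ballots; Beta wins 12–7.
Beta vs Alpha: 4+5 = 9 for Beta, 10 for Alpha — Alpha by 10–9.
Beta vs Epsilon: Beta wins 15–4.
Beta vs Eta: Beta, 14–5.
Beta beats Lambda, Gamma, Epsilon, Eta; loses to Alpha — 4 pairwise wins.

4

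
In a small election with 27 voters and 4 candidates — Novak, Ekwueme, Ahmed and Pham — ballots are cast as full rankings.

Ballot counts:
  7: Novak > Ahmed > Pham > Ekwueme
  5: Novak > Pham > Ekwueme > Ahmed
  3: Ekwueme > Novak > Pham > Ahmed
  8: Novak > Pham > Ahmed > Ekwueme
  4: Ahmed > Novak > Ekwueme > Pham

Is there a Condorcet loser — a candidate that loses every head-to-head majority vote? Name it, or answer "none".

Ekwueme

Pairwise majorities:
Novak vs Ekwueme: Novak wins 24–3.
Novak vs Ahmed: Novak wins 23–4.
Novak vs Pham: 7+5+3+8+4 = 27 for Novak, 0 for Pham — Novak by 27–0.
Ekwueme vs Ahmed: 5+3 = 8 for Ekwueme, 19 for Ahmed — Ahmed by 19–8.
Ekwueme–Pham: Pham 20–7.
Ahmed vs Pham: Ahmed is ranked higher on 7+4 = 11 ballots, Pham on 16. Pham wins 16–11.
Ekwueme loses to every other candidate — it is the Condorcet loser.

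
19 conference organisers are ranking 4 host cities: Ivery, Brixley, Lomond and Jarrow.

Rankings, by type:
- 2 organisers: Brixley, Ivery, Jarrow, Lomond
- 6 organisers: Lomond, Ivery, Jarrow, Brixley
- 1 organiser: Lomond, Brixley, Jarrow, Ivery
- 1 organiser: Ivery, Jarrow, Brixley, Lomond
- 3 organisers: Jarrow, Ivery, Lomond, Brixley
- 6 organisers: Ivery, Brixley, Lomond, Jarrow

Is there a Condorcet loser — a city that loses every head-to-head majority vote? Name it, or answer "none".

Brixley

Head-to-head results (19 organisers):
Ivery vs Brixley: Ivery preferred on 6+1+3+6 = 16 ballots; Ivery wins 16–3.
Ivery vs Lomond: Ivery, 12–7.
Ivery vs Jarrow: Ivery, 15–4.
Brixley–Lomond: Lomond 10–9.
Brixley vs Jarrow: Jarrow wins 10–9.
Lomond vs Jarrow: Lomond is ranked higher on 6+1+6 = 13 ballots, Jarrow on 6. Lomond wins 13–6.
Brixley is beaten in every head-to-head and is the Condorcet loser.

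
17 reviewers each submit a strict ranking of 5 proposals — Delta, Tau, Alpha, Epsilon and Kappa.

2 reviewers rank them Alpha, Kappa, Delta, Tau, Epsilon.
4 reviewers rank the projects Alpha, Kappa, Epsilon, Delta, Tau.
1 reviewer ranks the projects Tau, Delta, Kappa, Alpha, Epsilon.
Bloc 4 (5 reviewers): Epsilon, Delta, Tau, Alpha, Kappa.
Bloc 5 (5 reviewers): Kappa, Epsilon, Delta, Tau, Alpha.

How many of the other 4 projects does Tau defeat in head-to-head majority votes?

1

Tau against each rival (17 reviewers):
Tau vs Delta: Delta wins 16–1.
Tau vs Alpha: Tau wins 11–6.
Tau vs Epsilon: Epsilon, 14–3.
Tau vs Kappa: Kappa wins 11–6.
Tau beats Alpha; loses to Delta, Epsilon, Kappa — 1 pairwise win.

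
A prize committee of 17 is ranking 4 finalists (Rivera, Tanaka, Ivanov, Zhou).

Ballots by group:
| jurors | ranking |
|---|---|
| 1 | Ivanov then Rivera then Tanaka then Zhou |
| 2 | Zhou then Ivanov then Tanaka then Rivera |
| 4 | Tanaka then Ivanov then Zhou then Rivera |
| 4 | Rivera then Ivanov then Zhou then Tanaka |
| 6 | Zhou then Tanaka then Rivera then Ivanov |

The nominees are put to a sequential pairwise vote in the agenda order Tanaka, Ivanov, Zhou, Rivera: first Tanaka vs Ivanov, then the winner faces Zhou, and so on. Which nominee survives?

Zhou

Round 1: Tanaka vs Ivanov — 10–7, Tanaka advances.
Round 2: Tanaka vs Zhou — 5–12, Zhou advances.
Round 3: Zhou vs Rivera — 12–5, Zhou advances.
Zhou survives the agenda.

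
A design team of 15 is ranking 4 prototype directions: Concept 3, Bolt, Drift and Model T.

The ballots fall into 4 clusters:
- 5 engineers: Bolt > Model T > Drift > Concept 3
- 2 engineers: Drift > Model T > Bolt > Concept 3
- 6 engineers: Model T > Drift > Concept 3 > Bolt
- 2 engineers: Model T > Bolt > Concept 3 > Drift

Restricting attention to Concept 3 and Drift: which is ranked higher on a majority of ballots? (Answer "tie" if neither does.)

Ballots ranking Concept 3 above Drift: 2.
Ballots ranking Drift above Concept 3: 15 − 2 = 13.
Drift wins the head-to-head 13–2.

Drift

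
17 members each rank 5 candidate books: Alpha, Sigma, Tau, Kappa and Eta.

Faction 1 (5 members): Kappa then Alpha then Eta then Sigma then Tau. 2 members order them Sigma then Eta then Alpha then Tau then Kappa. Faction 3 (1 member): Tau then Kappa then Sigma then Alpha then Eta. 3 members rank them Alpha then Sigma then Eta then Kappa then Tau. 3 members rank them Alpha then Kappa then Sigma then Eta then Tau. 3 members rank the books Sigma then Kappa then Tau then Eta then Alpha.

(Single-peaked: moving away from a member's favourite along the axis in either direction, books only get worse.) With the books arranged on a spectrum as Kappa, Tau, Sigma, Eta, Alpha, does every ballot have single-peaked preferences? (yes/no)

Axis positions: Kappa=1, Tau=2, Sigma=3, Eta=4, Alpha=5.
Faction 1: ranking walks positions 1-5-4-3-2; Alpha is ranked above Tau even though Tau lies between Alpha and the peak Kappa on the axis — preferences dip and rise again. Not single-peaked.
Faction 2 (peak Sigma at position 3): ranking walks positions 3-4-5-2-1, expanding outward from the peak — single-peaked.
Faction 3: ranking walks positions 2-1-3-5-4; Alpha is ranked above Eta even though Eta lies between Alpha and the peak Tau on the axis — preferences dip and rise again. Not single-peaked.
Faction 4: ranking walks positions 5-3-4-1-2; Sigma is ranked above Eta even though Eta lies between Sigma and the peak Alpha on the axis — preferences dip and rise again. Not single-peaked.
Faction 5: ranking walks positions 5-1-3-4-2; Kappa is ranked above Eta even though Eta lies between Kappa and the peak Alpha on the axis — preferences dip and rise again. Not single-peaked.
Faction 6: ranking walks positions 3-1-2-4-5; Kappa is ranked above Tau even though Tau lies between Kappa and the peak Sigma on the axis — preferences dip and rise again. Not single-peaked.
Faction 1 violates single-peakedness, so the profile is not single-peaked on this axis.

no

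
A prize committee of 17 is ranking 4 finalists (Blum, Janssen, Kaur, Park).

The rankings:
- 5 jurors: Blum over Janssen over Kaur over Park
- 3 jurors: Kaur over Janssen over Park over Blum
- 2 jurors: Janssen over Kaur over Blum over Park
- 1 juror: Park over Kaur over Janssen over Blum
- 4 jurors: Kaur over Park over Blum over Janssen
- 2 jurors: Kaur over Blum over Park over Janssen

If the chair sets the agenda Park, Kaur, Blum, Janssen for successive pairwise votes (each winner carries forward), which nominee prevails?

Round 1: Park vs Kaur — 1–16, Kaur advances.
Round 2: Kaur vs Blum — 12–5, Kaur advances.
Round 3: Kaur vs Janssen — 10–7, Kaur advances.
The agenda winner is Kaur.

Kaur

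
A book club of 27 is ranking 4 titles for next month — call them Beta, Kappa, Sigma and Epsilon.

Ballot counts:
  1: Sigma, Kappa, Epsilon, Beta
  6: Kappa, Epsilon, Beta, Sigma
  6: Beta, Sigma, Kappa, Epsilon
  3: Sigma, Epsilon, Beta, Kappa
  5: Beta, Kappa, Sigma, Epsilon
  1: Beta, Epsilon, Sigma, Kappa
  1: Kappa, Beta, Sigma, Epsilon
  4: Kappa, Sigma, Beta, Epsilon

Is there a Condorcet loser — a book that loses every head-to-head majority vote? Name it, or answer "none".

Epsilon

Head-to-head results (27 members):
Beta vs Kappa: 15 to 12, Beta.
Beta vs Sigma: Beta is ranked higher on 6+6+5+1+1 = 19 ballots, Sigma on 8. Beta wins 19–8.
Beta vs Epsilon: Beta wins 17–10.
Kappa–Sigma: Kappa 16–11.
Kappa–Epsilon: Kappa 23–4.
Sigma vs Epsilon: Sigma wins 20–7.
Epsilon is beaten in every head-to-head and is the Condorcet loser.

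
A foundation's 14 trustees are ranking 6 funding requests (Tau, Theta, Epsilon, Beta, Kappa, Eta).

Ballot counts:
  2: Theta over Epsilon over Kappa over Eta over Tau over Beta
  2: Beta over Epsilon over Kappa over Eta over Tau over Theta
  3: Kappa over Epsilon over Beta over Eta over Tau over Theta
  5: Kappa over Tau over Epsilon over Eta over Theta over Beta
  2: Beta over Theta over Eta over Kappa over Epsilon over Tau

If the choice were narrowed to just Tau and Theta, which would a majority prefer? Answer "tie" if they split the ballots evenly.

Ballots ranking Tau above Theta: 2 + 3 + 5 = 10.
Ballots ranking Theta above Tau: 14 − 10 = 4.
Tau wins the head-to-head 10–4.

Tau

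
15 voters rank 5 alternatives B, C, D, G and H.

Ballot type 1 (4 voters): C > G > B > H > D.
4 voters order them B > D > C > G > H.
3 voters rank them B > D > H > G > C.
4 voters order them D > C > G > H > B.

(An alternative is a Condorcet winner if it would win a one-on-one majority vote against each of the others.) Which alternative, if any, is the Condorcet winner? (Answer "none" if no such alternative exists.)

none

Check each pair by majority over 15 ballots:
B vs C: 4+3 = 7 for B, 8 for C — C by 8–7.
B vs D: 4+4+3 = 11 for B, 4 for D — B by 11–4.
B vs G: 4+3 = 7 for B, 8 for G — G by 8–7.
B vs H: B preferred on 4+4+3 = 11 ballots; B wins 11–4.
C vs D: C preferred on 4 ballots; D wins 11–4.
C vs G: C preferred on 4+4+4 = 12 ballots; C wins 12–3.
C vs H: 4+4+4 = 12 for C, 3 for H — C by 12–3.
D vs G: D is ranked higher on 4+3+4 = 11 ballots, G on 4. D wins 11–4.
D vs H: 4+3+4 = 11 for D, 4 for H — D by 11–4.
G vs H: 12 to 3, G.
Each alternative drops at least one matchup (B loses to C; C loses to D; D loses to B; G loses to C; H loses to B); the cycle B > D > C > B rules out a Condorcet winner.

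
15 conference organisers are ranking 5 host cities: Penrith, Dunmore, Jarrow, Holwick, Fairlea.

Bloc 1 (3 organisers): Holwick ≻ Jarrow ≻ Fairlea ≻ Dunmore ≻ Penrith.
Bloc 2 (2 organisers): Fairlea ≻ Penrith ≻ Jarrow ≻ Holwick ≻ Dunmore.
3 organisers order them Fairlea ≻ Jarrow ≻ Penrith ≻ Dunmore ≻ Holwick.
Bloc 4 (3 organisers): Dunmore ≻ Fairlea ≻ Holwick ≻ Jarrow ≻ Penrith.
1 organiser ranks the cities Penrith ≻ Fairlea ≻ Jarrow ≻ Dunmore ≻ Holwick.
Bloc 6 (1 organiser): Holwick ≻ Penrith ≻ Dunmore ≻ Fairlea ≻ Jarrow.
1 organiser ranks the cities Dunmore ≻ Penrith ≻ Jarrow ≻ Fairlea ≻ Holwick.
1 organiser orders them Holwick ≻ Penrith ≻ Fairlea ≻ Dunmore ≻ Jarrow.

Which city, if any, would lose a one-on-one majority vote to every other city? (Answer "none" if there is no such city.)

Head-to-head results (15 organisers):
Penrith vs Dunmore: Penrith wins 8–7.
Penrith vs Jarrow: Jarrow wins 9–6.
Penrith vs Holwick: Holwick, 8–7.
Penrith vs Fairlea: 4 to 11, Fairlea.
Dunmore vs Jarrow: Dunmore preferred on 3+1+1+1 = 6 ballots; Jarrow wins 9–6.
Dunmore–Holwick: Dunmore 8–7.
Dunmore vs Fairlea: Fairlea, 10–5.
Jarrow vs Holwick: Jarrow is ranked higher on 2+3+1+1 = 7 ballots, Holwick on 8. Holwick wins 8–7.
Jarrow vs Fairlea: 3+1 = 4 for Jarrow, 11 for Fairlea — Fairlea by 11–4.
Holwick–Fairlea: Fairlea 10–5.
No city is winless: Penrith beats Dunmore; Dunmore beats Holwick; Jarrow beats Penrith; Holwick beats Penrith; Fairlea beats Penrith. There is no Condorcet loser.

none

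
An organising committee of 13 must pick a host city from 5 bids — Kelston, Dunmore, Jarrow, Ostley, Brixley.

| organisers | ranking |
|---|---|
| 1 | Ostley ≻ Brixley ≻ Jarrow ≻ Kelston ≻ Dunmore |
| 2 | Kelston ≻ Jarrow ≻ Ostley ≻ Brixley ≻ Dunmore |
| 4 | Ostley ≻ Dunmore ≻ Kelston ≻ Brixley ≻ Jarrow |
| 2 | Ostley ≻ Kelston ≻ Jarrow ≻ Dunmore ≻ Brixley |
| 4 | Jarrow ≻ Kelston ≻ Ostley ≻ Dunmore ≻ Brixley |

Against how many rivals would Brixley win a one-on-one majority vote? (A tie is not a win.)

0

Brixley against each rival (13 organisers):
Brixley vs Kelston: Brixley is ranked higher on 1 ballot, Kelston on 12. Kelston wins 12–1.
Brixley–Dunmore: Dunmore 10–3.
Brixley vs Jarrow: Jarrow, 8–5.
Brixley vs Ostley: 0 for Brixley, 13 for Ostley — Ostley by 13–0.
Brixley beats no one; loses to Kelston, Dunmore, Jarrow, Ostley — 0 pairwise wins.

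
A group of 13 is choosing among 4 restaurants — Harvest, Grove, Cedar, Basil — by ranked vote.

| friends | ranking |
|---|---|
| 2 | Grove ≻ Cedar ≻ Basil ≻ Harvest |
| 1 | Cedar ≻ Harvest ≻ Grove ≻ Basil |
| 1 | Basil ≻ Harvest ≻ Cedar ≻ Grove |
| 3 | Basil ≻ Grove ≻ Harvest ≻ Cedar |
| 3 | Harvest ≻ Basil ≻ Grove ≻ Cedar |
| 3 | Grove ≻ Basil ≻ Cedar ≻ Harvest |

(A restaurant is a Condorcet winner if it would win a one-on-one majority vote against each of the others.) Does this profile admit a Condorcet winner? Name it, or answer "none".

Head-to-head results (13 friends):
Harvest vs Grove: Grove, 8–5.
Harvest vs Cedar: Harvest is ranked higher on 1+3+3 = 7 ballots, Cedar on 6. Harvest wins 7–6.
Harvest vs Basil: 4 to 9, Basil.
Grove vs Cedar: Grove preferred on 2+3+3+3 = 11 ballots; Grove wins 11–2.
Grove vs Basil: 6 to 7, Basil.
Cedar–Basil: Basil 10–3.
Only Basil has no losses; Basil is the Condorcet winner.

Basil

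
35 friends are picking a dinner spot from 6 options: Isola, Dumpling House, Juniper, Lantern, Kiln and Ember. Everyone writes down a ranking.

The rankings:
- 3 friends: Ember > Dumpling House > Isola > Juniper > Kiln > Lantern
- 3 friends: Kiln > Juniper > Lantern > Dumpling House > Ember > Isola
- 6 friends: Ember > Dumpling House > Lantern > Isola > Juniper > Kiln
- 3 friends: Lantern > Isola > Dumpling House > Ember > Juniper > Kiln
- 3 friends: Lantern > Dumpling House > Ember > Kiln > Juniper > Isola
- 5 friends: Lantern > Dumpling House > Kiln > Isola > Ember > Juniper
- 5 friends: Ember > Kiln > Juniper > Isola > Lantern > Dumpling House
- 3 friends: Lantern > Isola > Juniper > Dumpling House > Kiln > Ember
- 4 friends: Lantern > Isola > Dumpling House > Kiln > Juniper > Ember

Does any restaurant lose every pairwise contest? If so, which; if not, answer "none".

Pairwise majorities:
Isola vs Dumpling House: 3+5+3+4 = 15 for Isola, 20 for Dumpling House — Dumpling House by 20–15.
Isola vs Juniper: 3+6+3+5+3+4 = 24 for Isola, 11 for Juniper — Isola by 24–11.
Isola–Lantern: Lantern 27–8.
Isola vs Kiln: 19 to 16, Isola.
Isola vs Ember: Isola preferred on 3+5+3+4 = 15 ballots; Ember wins 20–15.
Dumpling House vs Juniper: Dumpling House wins 24–11.
Dumpling House vs Lantern: Lantern, 26–9.
Dumpling House vs Kiln: Dumpling House wins 27–8.
Dumpling House–Ember: Dumpling House 21–14.
Juniper–Lantern: Lantern 24–11.
Juniper vs Kiln: Juniper preferred on 3+6+3+3 = 15 ballots; Kiln wins 20–15.
Juniper vs Ember: Juniper preferred on 3+3+4 = 10 ballots; Ember wins 25–10.
Lantern vs Kiln: Lantern is ranked higher on 6+3+3+5+3+4 = 24 ballots, Kiln on 11. Lantern wins 24–11.
Lantern vs Ember: 21 to 14, Lantern.
Kiln vs Ember: 3+5+3+4 = 15 for Kiln, 20 for Ember — Ember by 20–15.
Juniper loses to every other restaurant — it is the Condorcet loser.

Juniper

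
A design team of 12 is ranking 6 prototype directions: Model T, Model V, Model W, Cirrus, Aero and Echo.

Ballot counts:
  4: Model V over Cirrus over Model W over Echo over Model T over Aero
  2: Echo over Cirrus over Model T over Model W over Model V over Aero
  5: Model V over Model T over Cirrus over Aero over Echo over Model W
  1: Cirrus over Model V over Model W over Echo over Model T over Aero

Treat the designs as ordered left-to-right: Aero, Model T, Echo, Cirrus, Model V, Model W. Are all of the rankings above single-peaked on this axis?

Axis positions: Aero=1, Model T=2, Echo=3, Cirrus=4, Model V=5, Model W=6.
Bloc 1 (peak Model V at position 5): ranking walks positions 5-4-6-3-2-1, expanding outward from the peak — single-peaked.
Bloc 2: ranking walks positions 3-4-2-6-5-1; Model W is ranked above Model V even though Model V lies between Model W and the peak Echo on the axis — preferences dip and rise again. Not single-peaked.
Bloc 3: ranking walks positions 5-2-4-1-3-6; Model T is ranked above Cirrus even though Cirrus lies between Model T and the peak Model V on the axis — preferences dip and rise again. Not single-peaked.
Bloc 4 (peak Cirrus at position 4): ranking walks positions 4-5-6-3-2-1, expanding outward from the peak — single-peaked.
Bloc 2 violates single-peakedness, so the profile is not single-peaked on this axis.

no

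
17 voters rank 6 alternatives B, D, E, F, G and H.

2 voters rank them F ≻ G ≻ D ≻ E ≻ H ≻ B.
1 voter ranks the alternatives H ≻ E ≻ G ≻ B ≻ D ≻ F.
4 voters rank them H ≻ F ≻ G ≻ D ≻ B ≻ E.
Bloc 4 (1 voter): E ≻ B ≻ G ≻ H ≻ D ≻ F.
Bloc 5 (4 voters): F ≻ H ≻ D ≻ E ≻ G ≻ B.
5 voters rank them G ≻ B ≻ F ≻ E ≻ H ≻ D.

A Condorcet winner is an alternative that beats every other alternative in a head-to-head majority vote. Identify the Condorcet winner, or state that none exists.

F

Check each pair by majority over 17 ballots:
B vs D: D, 10–7.
B vs E: B, 9–8.
B vs F: F wins 10–7.
B vs G: G, 16–1.
B vs H: H wins 11–6.
D–E: D 10–7.
D vs F: F, 15–2.
D vs G: G wins 13–4.
D vs H: H, 15–2.
E–F: F 15–2.
E vs G: G wins 11–6.
E vs H: H, 9–8.
F–G: F 10–7.
F–H: F 11–6.
G vs H: H, 9–8.
F beats each of B, D, E, G, H — F is the Condorcet winner.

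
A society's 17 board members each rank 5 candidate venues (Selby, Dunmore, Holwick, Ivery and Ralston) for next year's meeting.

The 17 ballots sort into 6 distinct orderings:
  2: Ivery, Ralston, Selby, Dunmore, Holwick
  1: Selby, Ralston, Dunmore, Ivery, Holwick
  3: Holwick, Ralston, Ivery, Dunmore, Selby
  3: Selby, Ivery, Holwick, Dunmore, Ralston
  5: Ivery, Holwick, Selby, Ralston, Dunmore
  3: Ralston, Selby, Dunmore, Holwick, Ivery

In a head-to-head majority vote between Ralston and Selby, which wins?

Selby

Ballots ranking Ralston above Selby: 2 + 3 + 3 = 8.
Ballots ranking Selby above Ralston: 17 − 8 = 9.
Selby wins the head-to-head 9–8.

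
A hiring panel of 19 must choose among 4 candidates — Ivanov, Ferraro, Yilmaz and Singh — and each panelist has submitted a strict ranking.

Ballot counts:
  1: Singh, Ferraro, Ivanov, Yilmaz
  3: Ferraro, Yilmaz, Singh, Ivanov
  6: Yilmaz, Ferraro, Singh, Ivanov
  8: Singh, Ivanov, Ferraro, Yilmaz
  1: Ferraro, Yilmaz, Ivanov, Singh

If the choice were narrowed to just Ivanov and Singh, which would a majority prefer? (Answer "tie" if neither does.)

Singh

Ballots ranking Ivanov above Singh: 1.
Ballots ranking Singh above Ivanov: 19 − 1 = 18.
Singh wins the head-to-head 18–1.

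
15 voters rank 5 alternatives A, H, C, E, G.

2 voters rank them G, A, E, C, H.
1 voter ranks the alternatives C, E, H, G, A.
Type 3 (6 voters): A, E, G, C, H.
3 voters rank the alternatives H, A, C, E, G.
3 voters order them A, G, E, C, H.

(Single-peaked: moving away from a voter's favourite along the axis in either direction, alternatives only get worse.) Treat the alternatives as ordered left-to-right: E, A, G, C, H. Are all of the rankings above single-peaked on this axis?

Axis positions: E=1, A=2, G=3, C=4, H=5.
Type 1 (peak G at position 3): ranking walks positions 3-2-1-4-5, expanding outward from the peak — single-peaked.
Type 2: ranking walks positions 4-1-5-3-2; E is ranked above G even though G lies between E and the peak C on the axis — preferences dip and rise again. Not single-peaked.
Type 3 (peak A at position 2): ranking walks positions 2-1-3-4-5, expanding outward from the peak — single-peaked.
Type 4: ranking walks positions 5-2-4-1-3; A is ranked above C even though C lies between A and the peak H on the axis — preferences dip and rise again. Not single-peaked.
Type 5 (peak A at position 2): ranking walks positions 2-3-1-4-5, expanding outward from the peak — single-peaked.
Type 2 violates single-peakedness, so the profile is not single-peaked on this axis.

no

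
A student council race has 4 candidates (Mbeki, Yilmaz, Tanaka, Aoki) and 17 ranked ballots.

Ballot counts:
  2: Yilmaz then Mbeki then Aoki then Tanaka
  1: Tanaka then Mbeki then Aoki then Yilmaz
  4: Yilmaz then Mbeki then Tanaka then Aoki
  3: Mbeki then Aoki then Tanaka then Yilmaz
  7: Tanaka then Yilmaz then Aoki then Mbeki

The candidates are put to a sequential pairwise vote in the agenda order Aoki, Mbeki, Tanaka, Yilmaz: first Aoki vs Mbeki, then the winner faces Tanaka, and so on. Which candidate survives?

Round 1: Aoki vs Mbeki — 7–10, Mbeki advances.
Round 2: Mbeki vs Tanaka — 9–8, Mbeki advances.
Round 3: Mbeki vs Yilmaz — 4–13, Yilmaz advances.
The agenda winner is Yilmaz.

Yilmaz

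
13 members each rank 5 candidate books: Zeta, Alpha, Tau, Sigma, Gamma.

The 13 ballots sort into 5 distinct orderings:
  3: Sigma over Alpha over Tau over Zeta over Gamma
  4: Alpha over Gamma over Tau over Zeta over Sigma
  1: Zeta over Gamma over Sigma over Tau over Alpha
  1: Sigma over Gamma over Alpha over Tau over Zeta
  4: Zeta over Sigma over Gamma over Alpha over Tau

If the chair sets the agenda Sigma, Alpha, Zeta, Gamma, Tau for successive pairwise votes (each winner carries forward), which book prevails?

Tau

Round 1: Sigma vs Alpha — 9–4, Sigma advances.
Round 2: Sigma vs Zeta — 4–9, Zeta advances.
Round 3: Zeta vs Gamma — 8–5, Zeta advances.
Round 4: Zeta vs Tau — 5–8, Tau advances.
The agenda winner is Tau.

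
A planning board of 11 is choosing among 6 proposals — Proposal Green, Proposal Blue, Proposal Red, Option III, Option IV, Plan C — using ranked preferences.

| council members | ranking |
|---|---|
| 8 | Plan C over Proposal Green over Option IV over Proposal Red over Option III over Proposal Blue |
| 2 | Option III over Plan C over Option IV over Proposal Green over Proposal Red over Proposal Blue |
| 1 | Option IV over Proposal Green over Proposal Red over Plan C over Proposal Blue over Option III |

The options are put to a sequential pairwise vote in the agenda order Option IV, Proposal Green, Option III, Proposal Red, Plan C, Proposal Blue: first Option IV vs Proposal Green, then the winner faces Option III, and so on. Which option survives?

Round 1: Option IV vs Proposal Green — 3–8, Proposal Green advances.
Round 2: Proposal Green vs Option III — 9–2, Proposal Green advances.
Round 3: Proposal Green vs Proposal Red — 11–0, Proposal Green advances.
Round 4: Proposal Green vs Plan C — 1–10, Plan C advances.
Round 5: Plan C vs Proposal Blue — 11–0, Plan C advances.
Plan C survives the agenda.

Plan C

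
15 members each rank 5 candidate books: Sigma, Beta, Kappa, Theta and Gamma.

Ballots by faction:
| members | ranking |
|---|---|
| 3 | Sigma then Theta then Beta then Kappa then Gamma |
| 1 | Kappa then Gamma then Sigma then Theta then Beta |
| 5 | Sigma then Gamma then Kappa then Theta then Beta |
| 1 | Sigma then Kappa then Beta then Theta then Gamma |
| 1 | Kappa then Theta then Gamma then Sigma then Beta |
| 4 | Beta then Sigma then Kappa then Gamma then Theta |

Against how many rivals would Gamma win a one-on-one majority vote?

1

Gamma against each rival (15 members):
Gamma vs Sigma: 2 to 13, Sigma.
Gamma vs Beta: 1+5+1 = 7 for Gamma, 8 for Beta — Beta by 8–7.
Gamma vs Kappa: Kappa, 10–5.
Gamma–Theta: Gamma 10–5.
Gamma beats Theta; loses to Sigma, Beta, Kappa — 1 pairwise win.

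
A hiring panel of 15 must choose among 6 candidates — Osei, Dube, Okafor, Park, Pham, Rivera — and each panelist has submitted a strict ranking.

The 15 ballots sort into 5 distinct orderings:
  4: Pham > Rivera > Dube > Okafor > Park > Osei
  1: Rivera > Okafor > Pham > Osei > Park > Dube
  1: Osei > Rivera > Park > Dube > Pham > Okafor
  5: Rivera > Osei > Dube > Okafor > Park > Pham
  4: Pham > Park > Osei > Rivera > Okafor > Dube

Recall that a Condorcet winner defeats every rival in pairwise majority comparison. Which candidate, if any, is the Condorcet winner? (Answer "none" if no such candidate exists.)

Check each pair by majority over 15 ballots:
Osei–Dube: Osei 11–4.
Osei vs Okafor: Osei, 10–5.
Osei–Park: Park 8–7.
Osei–Pham: Pham 9–6.
Osei vs Rivera: Rivera, 10–5.
Dube vs Okafor: Dube, 10–5.
Dube–Park: Dube 9–6.
Dube–Pham: Pham 9–6.
Dube vs Rivera: Rivera, 15–0.
Okafor vs Park: Okafor wins 10–5.
Okafor–Pham: Pham 9–6.
Okafor vs Rivera: Rivera wins 15–0.
Park vs Pham: Pham, 9–6.
Park vs Rivera: Rivera, 11–4.
Pham–Rivera: Pham 8–7.
Only Pham has no losses; Pham is the Condorcet winner.

Pham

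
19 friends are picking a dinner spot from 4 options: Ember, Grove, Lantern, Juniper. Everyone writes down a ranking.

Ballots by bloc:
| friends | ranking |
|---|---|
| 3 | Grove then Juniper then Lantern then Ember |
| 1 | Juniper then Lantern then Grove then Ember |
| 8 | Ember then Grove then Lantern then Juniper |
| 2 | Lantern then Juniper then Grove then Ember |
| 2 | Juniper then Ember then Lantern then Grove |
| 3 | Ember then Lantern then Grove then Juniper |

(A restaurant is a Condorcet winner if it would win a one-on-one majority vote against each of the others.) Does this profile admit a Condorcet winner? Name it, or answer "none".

Pairwise majorities:
Ember vs Grove: Ember wins 13–6.
Ember vs Lantern: Ember, 13–6.
Ember vs Juniper: Ember wins 11–8.
Grove vs Lantern: Grove wins 11–8.
Grove vs Juniper: Grove wins 14–5.
Lantern–Juniper: Lantern 13–6.
Ember wins every pairwise contest, so Ember is the Condorcet winner.

Ember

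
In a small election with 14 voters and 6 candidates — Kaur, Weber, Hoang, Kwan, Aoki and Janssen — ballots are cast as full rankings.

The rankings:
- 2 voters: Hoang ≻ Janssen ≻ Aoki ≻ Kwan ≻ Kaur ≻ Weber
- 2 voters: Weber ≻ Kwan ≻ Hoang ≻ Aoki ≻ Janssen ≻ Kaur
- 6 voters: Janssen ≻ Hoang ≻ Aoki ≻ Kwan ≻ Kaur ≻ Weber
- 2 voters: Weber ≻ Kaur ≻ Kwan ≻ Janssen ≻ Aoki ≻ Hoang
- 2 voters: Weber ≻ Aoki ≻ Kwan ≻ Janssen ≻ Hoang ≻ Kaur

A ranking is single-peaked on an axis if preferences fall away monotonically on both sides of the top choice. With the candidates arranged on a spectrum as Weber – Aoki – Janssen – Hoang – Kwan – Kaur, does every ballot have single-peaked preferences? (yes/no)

Axis positions: Weber=1, Aoki=2, Janssen=3, Hoang=4, Kwan=5, Kaur=6.
Ballot type 1 (peak Hoang at position 4): ranking walks positions 4-3-2-5-6-1, expanding outward from the peak — single-peaked.
Ballot type 2: ranking walks positions 1-5-4-2-3-6; Kwan is ranked above Aoki even though Aoki lies between Kwan and the peak Weber on the axis — preferences dip and rise again. Not single-peaked.
Ballot type 3 (peak Janssen at position 3): ranking walks positions 3-4-2-5-6-1, expanding outward from the peak — single-peaked.
Ballot type 4: ranking walks positions 1-6-5-3-2-4; Kaur is ranked above Aoki even though Aoki lies between Kaur and the peak Weber on the axis — preferences dip and rise again. Not single-peaked.
Ballot type 5: ranking walks positions 1-2-5-3-4-6; Kwan is ranked above Janssen even though Janssen lies between Kwan and the peak Weber on the axis — preferences dip and rise again. Not single-peaked.
Ballot type 2 violates single-peakedness, so the profile is not single-peaked on this axis.

no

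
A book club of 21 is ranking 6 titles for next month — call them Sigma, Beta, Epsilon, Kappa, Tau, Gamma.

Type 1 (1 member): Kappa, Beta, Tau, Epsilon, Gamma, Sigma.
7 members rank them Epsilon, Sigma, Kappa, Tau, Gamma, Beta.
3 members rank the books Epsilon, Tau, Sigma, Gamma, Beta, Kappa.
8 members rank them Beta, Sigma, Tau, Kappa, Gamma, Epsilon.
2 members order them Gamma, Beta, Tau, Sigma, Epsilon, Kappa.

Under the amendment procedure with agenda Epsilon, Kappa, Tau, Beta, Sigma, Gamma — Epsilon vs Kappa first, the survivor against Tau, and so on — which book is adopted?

Round 1: Epsilon vs Kappa — 12–9, Epsilon advances.
Round 2: Epsilon vs Tau — 10–11, Tau advances.
Round 3: Tau vs Beta — 10–11, Beta advances.
Round 4: Beta vs Sigma — 11–10, Beta advances.
Round 5: Beta vs Gamma — 9–12, Gamma advances.
The agenda winner is Gamma.

Gamma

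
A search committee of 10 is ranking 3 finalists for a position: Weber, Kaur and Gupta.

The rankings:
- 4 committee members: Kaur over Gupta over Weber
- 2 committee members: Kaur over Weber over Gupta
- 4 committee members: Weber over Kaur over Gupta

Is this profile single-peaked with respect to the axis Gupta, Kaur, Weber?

Axis positions: Gupta=1, Kaur=2, Weber=3.
Group 1 (peak Kaur at position 2): ranking walks positions 2-1-3, expanding outward from the peak — single-peaked.
Group 2 (peak Kaur at position 2): ranking walks positions 2-3-1, expanding outward from the peak — single-peaked.
Group 3 (peak Weber at position 3): ranking walks positions 3-2-1, expanding outward from the peak — single-peaked.
Every ranking is single-peaked on this axis.

yes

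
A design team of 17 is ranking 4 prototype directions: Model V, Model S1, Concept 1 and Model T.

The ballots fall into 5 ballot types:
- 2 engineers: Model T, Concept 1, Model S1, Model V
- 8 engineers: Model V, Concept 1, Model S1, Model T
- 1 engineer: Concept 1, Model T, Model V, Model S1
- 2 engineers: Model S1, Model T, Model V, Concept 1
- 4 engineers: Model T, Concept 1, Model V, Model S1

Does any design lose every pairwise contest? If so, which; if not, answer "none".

Pairwise majorities:
Model V vs Model S1: Model V is ranked higher on 8+1+4 = 13 ballots, Model S1 on 4. Model V wins 13–4.
Model V vs Concept 1: 10 to 7, Model V.
Model V vs Model T: Model T wins 9–8.
Model S1 vs Concept 1: Concept 1, 15–2.
Model S1 vs Model T: Model S1 is ranked higher on 8+2 = 10 ballots, Model T on 7. Model S1 wins 10–7.
Concept 1 vs Model T: Concept 1 is ranked higher on 8+1 = 9 ballots, Model T on 8. Concept 1 wins 9–8.
Every design wins at least one matchup (Model V beats Model S1; Model S1 beats Model T; Concept 1 beats Model S1; Model T beats Model V), so there is no Condorcet loser.

none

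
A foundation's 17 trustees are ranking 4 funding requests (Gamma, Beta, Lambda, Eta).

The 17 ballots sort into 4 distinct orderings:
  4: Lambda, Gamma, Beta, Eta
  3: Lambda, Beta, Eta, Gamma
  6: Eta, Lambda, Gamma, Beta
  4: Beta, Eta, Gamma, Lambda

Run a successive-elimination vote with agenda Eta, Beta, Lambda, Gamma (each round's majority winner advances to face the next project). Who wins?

Lambda

Round 1: Eta vs Beta — 6–11, Beta advances.
Round 2: Beta vs Lambda — 4–13, Lambda advances.
Round 3: Lambda vs Gamma — 13–4, Lambda advances.
The agenda winner is Lambda.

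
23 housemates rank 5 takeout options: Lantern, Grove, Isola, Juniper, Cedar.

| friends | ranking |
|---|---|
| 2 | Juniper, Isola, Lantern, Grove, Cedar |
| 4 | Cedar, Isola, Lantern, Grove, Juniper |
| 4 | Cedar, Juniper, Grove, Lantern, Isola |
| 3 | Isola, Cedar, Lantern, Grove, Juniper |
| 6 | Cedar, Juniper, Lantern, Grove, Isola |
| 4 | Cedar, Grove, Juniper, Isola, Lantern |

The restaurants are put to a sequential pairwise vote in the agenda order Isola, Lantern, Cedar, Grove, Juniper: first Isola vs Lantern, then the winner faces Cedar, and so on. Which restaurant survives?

Cedar

Round 1: Isola vs Lantern — 13–10, Isola advances.
Round 2: Isola vs Cedar — 5–18, Cedar advances.
Round 3: Cedar vs Grove — 21–2, Cedar advances.
Round 4: Cedar vs Juniper — 21–2, Cedar advances.
The agenda winner is Cedar.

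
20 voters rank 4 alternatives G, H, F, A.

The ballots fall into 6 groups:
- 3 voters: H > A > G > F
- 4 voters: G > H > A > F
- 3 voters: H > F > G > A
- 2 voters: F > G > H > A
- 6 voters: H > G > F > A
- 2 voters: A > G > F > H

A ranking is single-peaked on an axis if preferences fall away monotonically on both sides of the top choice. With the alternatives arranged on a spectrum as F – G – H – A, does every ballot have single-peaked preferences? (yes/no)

Axis positions: F=1, G=2, H=3, A=4.
Group 1 (peak H at position 3): ranking walks positions 3-4-2-1, expanding outward from the peak — single-peaked.
Group 2 (peak G at position 2): ranking walks positions 2-3-4-1, expanding outward from the peak — single-peaked.
Group 3: ranking walks positions 3-1-2-4; F is ranked above G even though G lies between F and the peak H on the axis — preferences dip and rise again. Not single-peaked.
Group 4 (peak F at position 1): ranking walks positions 1-2-3-4, expanding outward from the peak — single-peaked.
Group 5 (peak H at position 3): ranking walks positions 3-2-1-4, expanding outward from the peak — single-peaked.
Group 6: ranking walks positions 4-2-1-3; G is ranked above H even though H lies between G and the peak A on the axis — preferences dip and rise again. Not single-peaked.
Group 3 violates single-peakedness, so the profile is not single-peaked on this axis.

no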